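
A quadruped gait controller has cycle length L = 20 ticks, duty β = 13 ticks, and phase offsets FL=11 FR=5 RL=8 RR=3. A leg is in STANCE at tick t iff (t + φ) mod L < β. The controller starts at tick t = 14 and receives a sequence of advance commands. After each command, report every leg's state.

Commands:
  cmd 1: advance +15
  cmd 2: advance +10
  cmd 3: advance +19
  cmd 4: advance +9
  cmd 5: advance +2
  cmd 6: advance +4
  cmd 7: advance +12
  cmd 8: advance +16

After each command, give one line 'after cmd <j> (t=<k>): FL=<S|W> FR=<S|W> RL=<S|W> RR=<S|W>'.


after cmd 1 (t=29): FL=S FR=W RL=W RR=S
after cmd 2 (t=39): FL=S FR=S RL=S RR=S
after cmd 3 (t=58): FL=S FR=S RL=S RR=S
after cmd 4 (t=67): FL=W FR=S RL=W RR=S
after cmd 5 (t=69): FL=S FR=W RL=W RR=S
after cmd 6 (t=73): FL=S FR=W RL=S RR=W
after cmd 7 (t=85): FL=W FR=S RL=W RR=S
after cmd 8 (t=101): FL=S FR=S RL=S RR=S

start t=14: FL=S FR=W RL=S RR=W
cmd 1: advance +15 → t=29, phase=(0,14,17,12) → FL=S FR=W RL=W RR=S
cmd 2: advance +10 → t=39, phase=(10,4,7,2) → FL=S FR=S RL=S RR=S
cmd 3: advance +19 → t=58, phase=(9,3,6,1) → FL=S FR=S RL=S RR=S
cmd 4: advance +9 → t=67, phase=(18,12,15,10) → FL=W FR=S RL=W RR=S
cmd 5: advance +2 → t=69, phase=(0,14,17,12) → FL=S FR=W RL=W RR=S
cmd 6: advance +4 → t=73, phase=(4,18,1,16) → FL=S FR=W RL=S RR=W
cmd 7: advance +12 → t=85, phase=(16,10,13,8) → FL=W FR=S RL=W RR=S
cmd 8: advance +16 → t=101, phase=(12,6,9,4) → FL=S FR=S RL=S RR=S


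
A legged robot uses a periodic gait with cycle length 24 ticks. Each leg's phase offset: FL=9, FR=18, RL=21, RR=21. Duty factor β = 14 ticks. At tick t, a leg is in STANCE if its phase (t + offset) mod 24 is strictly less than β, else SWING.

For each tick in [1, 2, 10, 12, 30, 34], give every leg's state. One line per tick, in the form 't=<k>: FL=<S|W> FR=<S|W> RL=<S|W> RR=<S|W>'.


t=1: phase=(10,19,22,22) vs β=14 → FL=S FR=W RL=W RR=W
t=2: phase=(11,20,23,23) vs β=14 → FL=S FR=W RL=W RR=W
t=10: phase=(19,4,7,7) vs β=14 → FL=W FR=S RL=S RR=S
t=12: phase=(21,6,9,9) vs β=14 → FL=W FR=S RL=S RR=S
t=30: phase=(15,0,3,3) vs β=14 → FL=W FR=S RL=S RR=S
t=34: phase=(19,4,7,7) vs β=14 → FL=W FR=S RL=S RR=S

t=1: FL=S FR=W RL=W RR=W
t=2: FL=S FR=W RL=W RR=W
t=10: FL=W FR=S RL=S RR=S
t=12: FL=W FR=S RL=S RR=S
t=30: FL=W FR=S RL=S RR=S
t=34: FL=W FR=S RL=S RR=S


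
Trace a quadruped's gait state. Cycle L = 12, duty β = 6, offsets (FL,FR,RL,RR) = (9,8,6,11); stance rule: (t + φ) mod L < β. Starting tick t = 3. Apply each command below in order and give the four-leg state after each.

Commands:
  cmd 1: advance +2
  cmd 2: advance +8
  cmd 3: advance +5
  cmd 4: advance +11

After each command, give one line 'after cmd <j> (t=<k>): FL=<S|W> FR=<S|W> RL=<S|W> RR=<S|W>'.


start t=3: FL=S FR=W RL=W RR=S
cmd 1: advance +2 → t=5, phase=(2,1,11,4) → FL=S FR=S RL=W RR=S
cmd 2: advance +8 → t=13, phase=(10,9,7,0) → FL=W FR=W RL=W RR=S
cmd 3: advance +5 → t=18, phase=(3,2,0,5) → FL=S FR=S RL=S RR=S
cmd 4: advance +11 → t=29, phase=(2,1,11,4) → FL=S FR=S RL=W RR=S

after cmd 1 (t=5): FL=S FR=S RL=W RR=S
after cmd 2 (t=13): FL=W FR=W RL=W RR=S
after cmd 3 (t=18): FL=S FR=S RL=S RR=S
after cmd 4 (t=29): FL=S FR=S RL=W RR=S


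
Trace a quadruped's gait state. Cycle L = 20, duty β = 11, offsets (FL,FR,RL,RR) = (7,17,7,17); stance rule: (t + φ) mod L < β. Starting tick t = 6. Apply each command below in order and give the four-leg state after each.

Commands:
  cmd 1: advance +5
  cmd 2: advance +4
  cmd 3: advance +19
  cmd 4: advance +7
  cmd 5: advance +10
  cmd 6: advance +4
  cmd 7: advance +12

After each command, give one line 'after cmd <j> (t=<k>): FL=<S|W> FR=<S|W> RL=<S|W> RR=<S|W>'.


after cmd 1 (t=11): FL=W FR=S RL=W RR=S
after cmd 2 (t=15): FL=S FR=W RL=S RR=W
after cmd 3 (t=34): FL=S FR=W RL=S RR=W
after cmd 4 (t=41): FL=S FR=W RL=S RR=W
after cmd 5 (t=51): FL=W FR=S RL=W RR=S
after cmd 6 (t=55): FL=S FR=W RL=S RR=W
after cmd 7 (t=67): FL=W FR=S RL=W RR=S

start t=6: FL=W FR=S RL=W RR=S
cmd 1: advance +5 → t=11, phase=(18,8,18,8) → FL=W FR=S RL=W RR=S
cmd 2: advance +4 → t=15, phase=(2,12,2,12) → FL=S FR=W RL=S RR=W
cmd 3: advance +19 → t=34, phase=(1,11,1,11) → FL=S FR=W RL=S RR=W
cmd 4: advance +7 → t=41, phase=(8,18,8,18) → FL=S FR=W RL=S RR=W
cmd 5: advance +10 → t=51, phase=(18,8,18,8) → FL=W FR=S RL=W RR=S
cmd 6: advance +4 → t=55, phase=(2,12,2,12) → FL=S FR=W RL=S RR=W
cmd 7: advance +12 → t=67, phase=(14,4,14,4) → FL=W FR=S RL=W RR=S


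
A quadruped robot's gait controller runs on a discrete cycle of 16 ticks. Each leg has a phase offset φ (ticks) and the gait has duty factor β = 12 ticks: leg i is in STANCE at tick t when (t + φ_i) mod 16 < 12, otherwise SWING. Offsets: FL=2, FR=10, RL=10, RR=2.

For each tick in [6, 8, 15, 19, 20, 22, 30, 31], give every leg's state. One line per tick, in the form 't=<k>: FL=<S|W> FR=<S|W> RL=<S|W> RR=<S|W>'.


t=6: FL=S FR=S RL=S RR=S
t=8: FL=S FR=S RL=S RR=S
t=15: FL=S FR=S RL=S RR=S
t=19: FL=S FR=W RL=W RR=S
t=20: FL=S FR=W RL=W RR=S
t=22: FL=S FR=S RL=S RR=S
t=30: FL=S FR=S RL=S RR=S
t=31: FL=S FR=S RL=S RR=S

t=6: phase=(8,0,0,8) vs β=12 → FL=S FR=S RL=S RR=S
t=8: phase=(10,2,2,10) vs β=12 → FL=S FR=S RL=S RR=S
t=15: phase=(1,9,9,1) vs β=12 → FL=S FR=S RL=S RR=S
t=19: phase=(5,13,13,5) vs β=12 → FL=S FR=W RL=W RR=S
t=20: phase=(6,14,14,6) vs β=12 → FL=S FR=W RL=W RR=S
t=22: phase=(8,0,0,8) vs β=12 → FL=S FR=S RL=S RR=S
t=30: phase=(0,8,8,0) vs β=12 → FL=S FR=S RL=S RR=S
t=31: phase=(1,9,9,1) vs β=12 → FL=S FR=S RL=S RR=S


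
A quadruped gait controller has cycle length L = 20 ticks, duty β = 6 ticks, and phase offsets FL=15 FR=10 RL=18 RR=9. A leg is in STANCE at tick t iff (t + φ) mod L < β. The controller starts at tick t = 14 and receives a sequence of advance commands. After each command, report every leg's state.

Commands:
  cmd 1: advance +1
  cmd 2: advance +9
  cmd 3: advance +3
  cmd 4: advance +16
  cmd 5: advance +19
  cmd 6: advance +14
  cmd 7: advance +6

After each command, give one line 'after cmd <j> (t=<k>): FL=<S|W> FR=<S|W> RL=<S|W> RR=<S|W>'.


start t=14: FL=W FR=S RL=W RR=S
cmd 1: advance +1 → t=15, phase=(10,5,13,4) → FL=W FR=S RL=W RR=S
cmd 2: advance +9 → t=24, phase=(19,14,2,13) → FL=W FR=W RL=S RR=W
cmd 3: advance +3 → t=27, phase=(2,17,5,16) → FL=S FR=W RL=S RR=W
cmd 4: advance +16 → t=43, phase=(18,13,1,12) → FL=W FR=W RL=S RR=W
cmd 5: advance +19 → t=62, phase=(17,12,0,11) → FL=W FR=W RL=S RR=W
cmd 6: advance +14 → t=76, phase=(11,6,14,5) → FL=W FR=W RL=W RR=S
cmd 7: advance +6 → t=82, phase=(17,12,0,11) → FL=W FR=W RL=S RR=W

after cmd 1 (t=15): FL=W FR=S RL=W RR=S
after cmd 2 (t=24): FL=W FR=W RL=S RR=W
after cmd 3 (t=27): FL=S FR=W RL=S RR=W
after cmd 4 (t=43): FL=W FR=W RL=S RR=W
after cmd 5 (t=62): FL=W FR=W RL=S RR=W
after cmd 6 (t=76): FL=W FR=W RL=W RR=S
after cmd 7 (t=82): FL=W FR=W RL=S RR=W


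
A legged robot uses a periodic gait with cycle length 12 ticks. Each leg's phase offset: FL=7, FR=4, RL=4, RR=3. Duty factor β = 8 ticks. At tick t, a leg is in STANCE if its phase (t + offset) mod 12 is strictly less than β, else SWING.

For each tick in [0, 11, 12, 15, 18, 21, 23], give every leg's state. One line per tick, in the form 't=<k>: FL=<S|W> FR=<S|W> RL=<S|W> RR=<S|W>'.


t=0: phase=(7,4,4,3) vs β=8 → FL=S FR=S RL=S RR=S
t=11: phase=(6,3,3,2) vs β=8 → FL=S FR=S RL=S RR=S
t=12: phase=(7,4,4,3) vs β=8 → FL=S FR=S RL=S RR=S
t=15: phase=(10,7,7,6) vs β=8 → FL=W FR=S RL=S RR=S
t=18: phase=(1,10,10,9) vs β=8 → FL=S FR=W RL=W RR=W
t=21: phase=(4,1,1,0) vs β=8 → FL=S FR=S RL=S RR=S
t=23: phase=(6,3,3,2) vs β=8 → FL=S FR=S RL=S RR=S

t=0: FL=S FR=S RL=S RR=S
t=11: FL=S FR=S RL=S RR=S
t=12: FL=S FR=S RL=S RR=S
t=15: FL=W FR=S RL=S RR=S
t=18: FL=S FR=W RL=W RR=W
t=21: FL=S FR=S RL=S RR=S
t=23: FL=S FR=S RL=S RR=S


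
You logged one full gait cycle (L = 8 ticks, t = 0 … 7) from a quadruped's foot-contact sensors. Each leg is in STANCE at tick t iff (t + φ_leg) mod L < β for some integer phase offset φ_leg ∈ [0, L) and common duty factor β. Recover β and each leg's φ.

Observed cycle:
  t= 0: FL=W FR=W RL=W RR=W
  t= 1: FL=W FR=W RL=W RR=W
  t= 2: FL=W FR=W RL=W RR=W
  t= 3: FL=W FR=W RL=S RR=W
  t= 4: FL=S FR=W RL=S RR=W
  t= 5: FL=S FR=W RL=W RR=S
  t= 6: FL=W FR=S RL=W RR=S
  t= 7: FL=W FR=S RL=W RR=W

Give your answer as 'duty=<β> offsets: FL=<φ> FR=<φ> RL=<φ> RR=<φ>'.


duty β = stance ticks per leg = 2
FL: stance ticks = 2; W→S at t=4 → φ=4
FR: stance ticks = 2; W→S at t=6 → φ=2
RL: stance ticks = 2; W→S at t=3 → φ=5
RR: stance ticks = 2; W→S at t=5 → φ=3

duty=2 offsets: FL=4 FR=2 RL=5 RR=3


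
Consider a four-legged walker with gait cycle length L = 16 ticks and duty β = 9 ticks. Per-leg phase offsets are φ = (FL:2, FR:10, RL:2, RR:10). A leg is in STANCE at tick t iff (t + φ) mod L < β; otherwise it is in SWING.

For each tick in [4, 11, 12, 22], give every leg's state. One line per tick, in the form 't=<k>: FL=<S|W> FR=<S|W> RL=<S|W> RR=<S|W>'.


t=4: phase=(6,14,6,14) vs β=9 → FL=S FR=W RL=S RR=W
t=11: phase=(13,5,13,5) vs β=9 → FL=W FR=S RL=W RR=S
t=12: phase=(14,6,14,6) vs β=9 → FL=W FR=S RL=W RR=S
t=22: phase=(8,0,8,0) vs β=9 → FL=S FR=S RL=S RR=S

t=4: FL=S FR=W RL=S RR=W
t=11: FL=W FR=S RL=W RR=S
t=12: FL=W FR=S RL=W RR=S
t=22: FL=S FR=S RL=S RR=S


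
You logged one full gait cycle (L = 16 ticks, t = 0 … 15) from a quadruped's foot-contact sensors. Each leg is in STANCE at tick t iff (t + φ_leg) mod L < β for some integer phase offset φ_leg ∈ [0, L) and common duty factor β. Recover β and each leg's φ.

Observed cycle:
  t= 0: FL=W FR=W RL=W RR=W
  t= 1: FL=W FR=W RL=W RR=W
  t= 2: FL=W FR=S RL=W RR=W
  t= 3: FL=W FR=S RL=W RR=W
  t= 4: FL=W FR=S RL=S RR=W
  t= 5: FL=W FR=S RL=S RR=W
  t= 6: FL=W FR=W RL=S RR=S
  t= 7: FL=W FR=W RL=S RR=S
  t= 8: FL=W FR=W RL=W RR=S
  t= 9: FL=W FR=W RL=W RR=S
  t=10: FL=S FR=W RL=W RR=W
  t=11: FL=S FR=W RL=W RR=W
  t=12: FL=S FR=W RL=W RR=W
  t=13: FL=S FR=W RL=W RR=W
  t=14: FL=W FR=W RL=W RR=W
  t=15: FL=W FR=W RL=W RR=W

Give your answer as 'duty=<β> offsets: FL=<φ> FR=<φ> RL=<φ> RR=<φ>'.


duty=4 offsets: FL=6 FR=14 RL=12 RR=10

duty β = stance ticks per leg = 4
FL: stance ticks = 4; W→S at t=10 → φ=6
FR: stance ticks = 4; W→S at t=2 → φ=14
RL: stance ticks = 4; W→S at t=4 → φ=12
RR: stance ticks = 4; W→S at t=6 → φ=10


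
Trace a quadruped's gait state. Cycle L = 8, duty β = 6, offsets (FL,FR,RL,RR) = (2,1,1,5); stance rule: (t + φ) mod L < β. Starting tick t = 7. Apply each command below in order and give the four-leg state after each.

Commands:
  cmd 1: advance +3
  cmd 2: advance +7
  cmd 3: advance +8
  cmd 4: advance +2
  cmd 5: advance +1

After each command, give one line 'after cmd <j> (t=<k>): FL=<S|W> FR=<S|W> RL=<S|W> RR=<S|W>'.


start t=7: FL=S FR=S RL=S RR=S
cmd 1: advance +3 → t=10, phase=(4,3,3,7) → FL=S FR=S RL=S RR=W
cmd 2: advance +7 → t=17, phase=(3,2,2,6) → FL=S FR=S RL=S RR=W
cmd 3: advance +8 → t=25, phase=(3,2,2,6) → FL=S FR=S RL=S RR=W
cmd 4: advance +2 → t=27, phase=(5,4,4,0) → FL=S FR=S RL=S RR=S
cmd 5: advance +1 → t=28, phase=(6,5,5,1) → FL=W FR=S RL=S RR=S

after cmd 1 (t=10): FL=S FR=S RL=S RR=W
after cmd 2 (t=17): FL=S FR=S RL=S RR=W
after cmd 3 (t=25): FL=S FR=S RL=S RR=W
after cmd 4 (t=27): FL=S FR=S RL=S RR=S
after cmd 5 (t=28): FL=W FR=S RL=S RR=S


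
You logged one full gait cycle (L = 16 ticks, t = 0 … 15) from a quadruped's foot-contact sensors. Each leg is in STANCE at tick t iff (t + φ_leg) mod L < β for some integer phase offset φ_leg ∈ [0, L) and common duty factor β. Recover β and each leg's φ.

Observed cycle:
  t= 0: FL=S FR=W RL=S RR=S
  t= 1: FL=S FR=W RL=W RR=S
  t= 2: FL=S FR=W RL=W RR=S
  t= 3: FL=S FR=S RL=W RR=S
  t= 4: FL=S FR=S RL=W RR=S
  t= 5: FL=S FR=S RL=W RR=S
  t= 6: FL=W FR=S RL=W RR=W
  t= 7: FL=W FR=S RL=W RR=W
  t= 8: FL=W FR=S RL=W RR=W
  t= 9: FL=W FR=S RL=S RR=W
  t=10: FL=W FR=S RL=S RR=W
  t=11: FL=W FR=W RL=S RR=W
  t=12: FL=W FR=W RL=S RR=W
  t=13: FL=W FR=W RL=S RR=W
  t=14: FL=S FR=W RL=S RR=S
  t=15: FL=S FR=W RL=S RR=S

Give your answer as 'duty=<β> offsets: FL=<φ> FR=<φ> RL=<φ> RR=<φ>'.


duty β = stance ticks per leg = 8
FL: stance ticks = 8; W→S at t=14 → φ=2
FR: stance ticks = 8; W→S at t=3 → φ=13
RL: stance ticks = 8; W→S at t=9 → φ=7
RR: stance ticks = 8; W→S at t=14 → φ=2

duty=8 offsets: FL=2 FR=13 RL=7 RR=2


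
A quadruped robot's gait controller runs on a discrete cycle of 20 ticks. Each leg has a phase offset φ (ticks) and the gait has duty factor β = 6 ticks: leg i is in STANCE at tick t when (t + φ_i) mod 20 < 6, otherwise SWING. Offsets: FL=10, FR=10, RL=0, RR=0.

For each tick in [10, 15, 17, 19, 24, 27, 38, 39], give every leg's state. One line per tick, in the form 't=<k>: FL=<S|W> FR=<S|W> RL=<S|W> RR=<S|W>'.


t=10: phase=(0,0,10,10) vs β=6 → FL=S FR=S RL=W RR=W
t=15: phase=(5,5,15,15) vs β=6 → FL=S FR=S RL=W RR=W
t=17: phase=(7,7,17,17) vs β=6 → FL=W FR=W RL=W RR=W
t=19: phase=(9,9,19,19) vs β=6 → FL=W FR=W RL=W RR=W
t=24: phase=(14,14,4,4) vs β=6 → FL=W FR=W RL=S RR=S
t=27: phase=(17,17,7,7) vs β=6 → FL=W FR=W RL=W RR=W
t=38: phase=(8,8,18,18) vs β=6 → FL=W FR=W RL=W RR=W
t=39: phase=(9,9,19,19) vs β=6 → FL=W FR=W RL=W RR=W

t=10: FL=S FR=S RL=W RR=W
t=15: FL=S FR=S RL=W RR=W
t=17: FL=W FR=W RL=W RR=W
t=19: FL=W FR=W RL=W RR=W
t=24: FL=W FR=W RL=S RR=S
t=27: FL=W FR=W RL=W RR=W
t=38: FL=W FR=W RL=W RR=W
t=39: FL=W FR=W RL=W RR=W


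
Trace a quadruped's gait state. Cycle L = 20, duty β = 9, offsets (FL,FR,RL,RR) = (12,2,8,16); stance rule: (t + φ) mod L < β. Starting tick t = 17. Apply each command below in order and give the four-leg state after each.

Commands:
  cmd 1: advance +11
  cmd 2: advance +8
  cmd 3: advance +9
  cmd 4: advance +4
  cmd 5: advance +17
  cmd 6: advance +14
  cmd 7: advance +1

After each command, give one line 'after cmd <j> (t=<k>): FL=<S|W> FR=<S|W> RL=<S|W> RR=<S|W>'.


after cmd 1 (t=28): FL=S FR=W RL=W RR=S
after cmd 2 (t=36): FL=S FR=W RL=S RR=W
after cmd 3 (t=45): FL=W FR=S RL=W RR=S
after cmd 4 (t=49): FL=S FR=W RL=W RR=S
after cmd 5 (t=66): FL=W FR=S RL=W RR=S
after cmd 6 (t=80): FL=W FR=S RL=S RR=W
after cmd 7 (t=81): FL=W FR=S RL=W RR=W

start t=17: FL=W FR=W RL=S RR=W
cmd 1: advance +11 → t=28, phase=(0,10,16,4) → FL=S FR=W RL=W RR=S
cmd 2: advance +8 → t=36, phase=(8,18,4,12) → FL=S FR=W RL=S RR=W
cmd 3: advance +9 → t=45, phase=(17,7,13,1) → FL=W FR=S RL=W RR=S
cmd 4: advance +4 → t=49, phase=(1,11,17,5) → FL=S FR=W RL=W RR=S
cmd 5: advance +17 → t=66, phase=(18,8,14,2) → FL=W FR=S RL=W RR=S
cmd 6: advance +14 → t=80, phase=(12,2,8,16) → FL=W FR=S RL=S RR=W
cmd 7: advance +1 → t=81, phase=(13,3,9,17) → FL=W FR=S RL=W RR=W


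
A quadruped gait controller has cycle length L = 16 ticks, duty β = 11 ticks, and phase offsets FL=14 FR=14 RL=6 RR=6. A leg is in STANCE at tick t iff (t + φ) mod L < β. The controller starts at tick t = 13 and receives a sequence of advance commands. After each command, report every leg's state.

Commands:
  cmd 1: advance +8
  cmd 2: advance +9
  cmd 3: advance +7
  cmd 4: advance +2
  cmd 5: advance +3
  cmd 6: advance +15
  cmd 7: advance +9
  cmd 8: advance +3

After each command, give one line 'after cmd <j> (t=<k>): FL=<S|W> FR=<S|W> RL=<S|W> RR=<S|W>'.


start t=13: FL=W FR=W RL=S RR=S
cmd 1: advance +8 → t=21, phase=(3,3,11,11) → FL=S FR=S RL=W RR=W
cmd 2: advance +9 → t=30, phase=(12,12,4,4) → FL=W FR=W RL=S RR=S
cmd 3: advance +7 → t=37, phase=(3,3,11,11) → FL=S FR=S RL=W RR=W
cmd 4: advance +2 → t=39, phase=(5,5,13,13) → FL=S FR=S RL=W RR=W
cmd 5: advance +3 → t=42, phase=(8,8,0,0) → FL=S FR=S RL=S RR=S
cmd 6: advance +15 → t=57, phase=(7,7,15,15) → FL=S FR=S RL=W RR=W
cmd 7: advance +9 → t=66, phase=(0,0,8,8) → FL=S FR=S RL=S RR=S
cmd 8: advance +3 → t=69, phase=(3,3,11,11) → FL=S FR=S RL=W RR=W

after cmd 1 (t=21): FL=S FR=S RL=W RR=W
after cmd 2 (t=30): FL=W FR=W RL=S RR=S
after cmd 3 (t=37): FL=S FR=S RL=W RR=W
after cmd 4 (t=39): FL=S FR=S RL=W RR=W
after cmd 5 (t=42): FL=S FR=S RL=S RR=S
after cmd 6 (t=57): FL=S FR=S RL=W RR=W
after cmd 7 (t=66): FL=S FR=S RL=S RR=S
after cmd 8 (t=69): FL=S FR=S RL=W RR=W


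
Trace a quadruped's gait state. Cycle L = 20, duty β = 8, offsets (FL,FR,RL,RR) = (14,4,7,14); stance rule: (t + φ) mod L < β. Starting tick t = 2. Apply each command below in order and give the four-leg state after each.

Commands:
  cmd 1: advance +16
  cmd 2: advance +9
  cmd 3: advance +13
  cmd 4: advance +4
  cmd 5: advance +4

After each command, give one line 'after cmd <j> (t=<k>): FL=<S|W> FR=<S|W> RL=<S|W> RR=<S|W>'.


start t=2: FL=W FR=S RL=W RR=W
cmd 1: advance +16 → t=18, phase=(12,2,5,12) → FL=W FR=S RL=S RR=W
cmd 2: advance +9 → t=27, phase=(1,11,14,1) → FL=S FR=W RL=W RR=S
cmd 3: advance +13 → t=40, phase=(14,4,7,14) → FL=W FR=S RL=S RR=W
cmd 4: advance +4 → t=44, phase=(18,8,11,18) → FL=W FR=W RL=W RR=W
cmd 5: advance +4 → t=48, phase=(2,12,15,2) → FL=S FR=W RL=W RR=S

after cmd 1 (t=18): FL=W FR=S RL=S RR=W
after cmd 2 (t=27): FL=S FR=W RL=W RR=S
after cmd 3 (t=40): FL=W FR=S RL=S RR=W
after cmd 4 (t=44): FL=W FR=W RL=W RR=W
after cmd 5 (t=48): FL=S FR=W RL=W RR=S


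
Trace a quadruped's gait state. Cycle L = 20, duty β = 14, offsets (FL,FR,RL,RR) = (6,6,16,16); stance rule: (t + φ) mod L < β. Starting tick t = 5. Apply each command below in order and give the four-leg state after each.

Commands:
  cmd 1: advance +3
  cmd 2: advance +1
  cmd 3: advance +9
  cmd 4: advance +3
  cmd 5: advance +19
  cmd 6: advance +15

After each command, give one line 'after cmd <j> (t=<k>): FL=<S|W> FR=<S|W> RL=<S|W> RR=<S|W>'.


start t=5: FL=S FR=S RL=S RR=S
cmd 1: advance +3 → t=8, phase=(14,14,4,4) → FL=W FR=W RL=S RR=S
cmd 2: advance +1 → t=9, phase=(15,15,5,5) → FL=W FR=W RL=S RR=S
cmd 3: advance +9 → t=18, phase=(4,4,14,14) → FL=S FR=S RL=W RR=W
cmd 4: advance +3 → t=21, phase=(7,7,17,17) → FL=S FR=S RL=W RR=W
cmd 5: advance +19 → t=40, phase=(6,6,16,16) → FL=S FR=S RL=W RR=W
cmd 6: advance +15 → t=55, phase=(1,1,11,11) → FL=S FR=S RL=S RR=S

after cmd 1 (t=8): FL=W FR=W RL=S RR=S
after cmd 2 (t=9): FL=W FR=W RL=S RR=S
after cmd 3 (t=18): FL=S FR=S RL=W RR=W
after cmd 4 (t=21): FL=S FR=S RL=W RR=W
after cmd 5 (t=40): FL=S FR=S RL=W RR=W
after cmd 6 (t=55): FL=S FR=S RL=S RR=S


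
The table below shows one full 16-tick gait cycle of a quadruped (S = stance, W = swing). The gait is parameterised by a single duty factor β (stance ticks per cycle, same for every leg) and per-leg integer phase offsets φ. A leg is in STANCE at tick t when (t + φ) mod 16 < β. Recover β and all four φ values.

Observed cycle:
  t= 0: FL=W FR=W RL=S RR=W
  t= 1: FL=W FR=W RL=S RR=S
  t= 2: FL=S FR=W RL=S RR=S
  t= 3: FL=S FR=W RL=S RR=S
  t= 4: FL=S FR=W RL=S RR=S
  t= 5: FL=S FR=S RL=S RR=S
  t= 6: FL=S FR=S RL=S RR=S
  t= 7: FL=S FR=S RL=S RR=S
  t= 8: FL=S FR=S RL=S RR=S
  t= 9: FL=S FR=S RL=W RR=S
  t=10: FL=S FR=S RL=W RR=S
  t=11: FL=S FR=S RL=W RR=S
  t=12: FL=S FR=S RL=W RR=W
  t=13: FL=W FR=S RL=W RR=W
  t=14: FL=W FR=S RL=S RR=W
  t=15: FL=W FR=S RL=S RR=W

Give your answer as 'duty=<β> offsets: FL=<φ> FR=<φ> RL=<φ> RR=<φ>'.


duty β = stance ticks per leg = 11
FL: stance ticks = 11; W→S at t=2 → φ=14
FR: stance ticks = 11; W→S at t=5 → φ=11
RL: stance ticks = 11; W→S at t=14 → φ=2
RR: stance ticks = 11; W→S at t=1 → φ=15

duty=11 offsets: FL=14 FR=11 RL=2 RR=15


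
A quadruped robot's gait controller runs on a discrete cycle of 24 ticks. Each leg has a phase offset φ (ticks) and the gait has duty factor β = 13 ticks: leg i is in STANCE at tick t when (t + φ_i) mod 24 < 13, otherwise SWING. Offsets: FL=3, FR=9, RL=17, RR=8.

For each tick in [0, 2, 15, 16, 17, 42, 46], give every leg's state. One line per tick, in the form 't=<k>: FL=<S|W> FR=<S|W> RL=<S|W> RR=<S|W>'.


t=0: FL=S FR=S RL=W RR=S
t=2: FL=S FR=S RL=W RR=S
t=15: FL=W FR=S RL=S RR=W
t=16: FL=W FR=S RL=S RR=S
t=17: FL=W FR=S RL=S RR=S
t=42: FL=W FR=S RL=S RR=S
t=46: FL=S FR=S RL=W RR=S

t=0: phase=(3,9,17,8) vs β=13 → FL=S FR=S RL=W RR=S
t=2: phase=(5,11,19,10) vs β=13 → FL=S FR=S RL=W RR=S
t=15: phase=(18,0,8,23) vs β=13 → FL=W FR=S RL=S RR=W
t=16: phase=(19,1,9,0) vs β=13 → FL=W FR=S RL=S RR=S
t=17: phase=(20,2,10,1) vs β=13 → FL=W FR=S RL=S RR=S
t=42: phase=(21,3,11,2) vs β=13 → FL=W FR=S RL=S RR=S
t=46: phase=(1,7,15,6) vs β=13 → FL=S FR=S RL=W RR=S


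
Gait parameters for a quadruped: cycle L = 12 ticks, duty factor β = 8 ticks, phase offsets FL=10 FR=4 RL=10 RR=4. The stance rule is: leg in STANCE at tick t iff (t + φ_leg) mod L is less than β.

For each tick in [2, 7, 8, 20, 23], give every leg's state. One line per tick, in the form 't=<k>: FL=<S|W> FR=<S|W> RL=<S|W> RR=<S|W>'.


t=2: FL=S FR=S RL=S RR=S
t=7: FL=S FR=W RL=S RR=W
t=8: FL=S FR=S RL=S RR=S
t=20: FL=S FR=S RL=S RR=S
t=23: FL=W FR=S RL=W RR=S

t=2: phase=(0,6,0,6) vs β=8 → FL=S FR=S RL=S RR=S
t=7: phase=(5,11,5,11) vs β=8 → FL=S FR=W RL=S RR=W
t=8: phase=(6,0,6,0) vs β=8 → FL=S FR=S RL=S RR=S
t=20: phase=(6,0,6,0) vs β=8 → FL=S FR=S RL=S RR=S
t=23: phase=(9,3,9,3) vs β=8 → FL=W FR=S RL=W RR=S


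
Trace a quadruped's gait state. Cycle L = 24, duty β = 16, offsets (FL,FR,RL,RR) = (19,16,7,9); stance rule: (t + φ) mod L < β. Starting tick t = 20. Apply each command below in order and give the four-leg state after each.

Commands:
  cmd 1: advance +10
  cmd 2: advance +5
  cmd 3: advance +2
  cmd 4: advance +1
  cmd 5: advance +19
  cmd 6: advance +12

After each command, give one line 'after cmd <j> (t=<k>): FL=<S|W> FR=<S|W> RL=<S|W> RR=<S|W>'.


after cmd 1 (t=30): FL=S FR=W RL=S RR=S
after cmd 2 (t=35): FL=S FR=S RL=W RR=W
after cmd 3 (t=37): FL=S FR=S RL=W RR=W
after cmd 4 (t=38): FL=S FR=S RL=W RR=W
after cmd 5 (t=57): FL=S FR=S RL=W RR=W
after cmd 6 (t=69): FL=W FR=S RL=S RR=S

start t=20: FL=S FR=S RL=S RR=S
cmd 1: advance +10 → t=30, phase=(1,22,13,15) → FL=S FR=W RL=S RR=S
cmd 2: advance +5 → t=35, phase=(6,3,18,20) → FL=S FR=S RL=W RR=W
cmd 3: advance +2 → t=37, phase=(8,5,20,22) → FL=S FR=S RL=W RR=W
cmd 4: advance +1 → t=38, phase=(9,6,21,23) → FL=S FR=S RL=W RR=W
cmd 5: advance +19 → t=57, phase=(4,1,16,18) → FL=S FR=S RL=W RR=W
cmd 6: advance +12 → t=69, phase=(16,13,4,6) → FL=W FR=S RL=S RR=S


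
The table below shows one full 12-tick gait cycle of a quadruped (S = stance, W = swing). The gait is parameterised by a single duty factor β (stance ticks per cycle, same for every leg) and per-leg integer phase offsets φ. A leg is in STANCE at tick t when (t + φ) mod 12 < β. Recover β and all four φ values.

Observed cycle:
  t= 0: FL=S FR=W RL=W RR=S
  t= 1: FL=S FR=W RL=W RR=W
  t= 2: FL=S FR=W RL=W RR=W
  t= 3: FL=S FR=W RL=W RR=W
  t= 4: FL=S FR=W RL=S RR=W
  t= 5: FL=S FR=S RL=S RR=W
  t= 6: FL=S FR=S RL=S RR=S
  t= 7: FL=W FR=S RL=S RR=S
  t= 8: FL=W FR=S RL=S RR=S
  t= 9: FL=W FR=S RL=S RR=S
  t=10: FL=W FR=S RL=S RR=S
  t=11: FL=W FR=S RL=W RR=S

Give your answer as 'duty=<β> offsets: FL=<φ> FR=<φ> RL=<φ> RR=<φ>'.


duty β = stance ticks per leg = 7
FL: stance ticks = 7; W→S at t=0 → φ=0
FR: stance ticks = 7; W→S at t=5 → φ=7
RL: stance ticks = 7; W→S at t=4 → φ=8
RR: stance ticks = 7; W→S at t=6 → φ=6

duty=7 offsets: FL=0 FR=7 RL=8 RR=6


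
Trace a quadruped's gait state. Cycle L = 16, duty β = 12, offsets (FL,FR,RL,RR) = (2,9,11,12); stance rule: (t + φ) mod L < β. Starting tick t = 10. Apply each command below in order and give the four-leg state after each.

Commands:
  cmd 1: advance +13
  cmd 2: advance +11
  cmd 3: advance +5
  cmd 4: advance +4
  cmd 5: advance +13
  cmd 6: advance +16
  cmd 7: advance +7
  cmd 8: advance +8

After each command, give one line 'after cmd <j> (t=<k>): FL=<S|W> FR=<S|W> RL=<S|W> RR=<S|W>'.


after cmd 1 (t=23): FL=S FR=S RL=S RR=S
after cmd 2 (t=34): FL=S FR=S RL=W RR=W
after cmd 3 (t=39): FL=S FR=S RL=S RR=S
after cmd 4 (t=43): FL=W FR=S RL=S RR=S
after cmd 5 (t=56): FL=S FR=S RL=S RR=S
after cmd 6 (t=72): FL=S FR=S RL=S RR=S
after cmd 7 (t=79): FL=S FR=S RL=S RR=S
after cmd 8 (t=87): FL=S FR=S RL=S RR=S

start t=10: FL=W FR=S RL=S RR=S
cmd 1: advance +13 → t=23, phase=(9,0,2,3) → FL=S FR=S RL=S RR=S
cmd 2: advance +11 → t=34, phase=(4,11,13,14) → FL=S FR=S RL=W RR=W
cmd 3: advance +5 → t=39, phase=(9,0,2,3) → FL=S FR=S RL=S RR=S
cmd 4: advance +4 → t=43, phase=(13,4,6,7) → FL=W FR=S RL=S RR=S
cmd 5: advance +13 → t=56, phase=(10,1,3,4) → FL=S FR=S RL=S RR=S
cmd 6: advance +16 → t=72, phase=(10,1,3,4) → FL=S FR=S RL=S RR=S
cmd 7: advance +7 → t=79, phase=(1,8,10,11) → FL=S FR=S RL=S RR=S
cmd 8: advance +8 → t=87, phase=(9,0,2,3) → FL=S FR=S RL=S RR=S


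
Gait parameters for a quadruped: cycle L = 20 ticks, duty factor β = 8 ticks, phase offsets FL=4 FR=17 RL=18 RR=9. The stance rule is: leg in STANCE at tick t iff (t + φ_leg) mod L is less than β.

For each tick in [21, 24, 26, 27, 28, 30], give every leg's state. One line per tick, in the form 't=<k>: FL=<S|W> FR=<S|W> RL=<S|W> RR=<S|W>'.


t=21: FL=S FR=W RL=W RR=W
t=24: FL=W FR=S RL=S RR=W
t=26: FL=W FR=S RL=S RR=W
t=27: FL=W FR=S RL=S RR=W
t=28: FL=W FR=S RL=S RR=W
t=30: FL=W FR=S RL=W RR=W

t=21: phase=(5,18,19,10) vs β=8 → FL=S FR=W RL=W RR=W
t=24: phase=(8,1,2,13) vs β=8 → FL=W FR=S RL=S RR=W
t=26: phase=(10,3,4,15) vs β=8 → FL=W FR=S RL=S RR=W
t=27: phase=(11,4,5,16) vs β=8 → FL=W FR=S RL=S RR=W
t=28: phase=(12,5,6,17) vs β=8 → FL=W FR=S RL=S RR=W
t=30: phase=(14,7,8,19) vs β=8 → FL=W FR=S RL=W RR=W


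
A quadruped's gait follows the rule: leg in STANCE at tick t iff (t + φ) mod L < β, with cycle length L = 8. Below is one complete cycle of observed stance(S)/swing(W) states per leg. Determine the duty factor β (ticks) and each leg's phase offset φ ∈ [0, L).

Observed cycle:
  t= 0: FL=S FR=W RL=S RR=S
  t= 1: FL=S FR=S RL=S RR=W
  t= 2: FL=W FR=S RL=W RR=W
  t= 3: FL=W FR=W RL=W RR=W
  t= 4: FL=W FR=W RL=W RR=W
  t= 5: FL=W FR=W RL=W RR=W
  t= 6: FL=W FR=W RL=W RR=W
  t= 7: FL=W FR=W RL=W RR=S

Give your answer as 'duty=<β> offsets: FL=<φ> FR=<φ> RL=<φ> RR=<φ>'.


duty=2 offsets: FL=0 FR=7 RL=0 RR=1

duty β = stance ticks per leg = 2
FL: stance ticks = 2; W→S at t=0 → φ=0
FR: stance ticks = 2; W→S at t=1 → φ=7
RL: stance ticks = 2; W→S at t=0 → φ=0
RR: stance ticks = 2; W→S at t=7 → φ=1


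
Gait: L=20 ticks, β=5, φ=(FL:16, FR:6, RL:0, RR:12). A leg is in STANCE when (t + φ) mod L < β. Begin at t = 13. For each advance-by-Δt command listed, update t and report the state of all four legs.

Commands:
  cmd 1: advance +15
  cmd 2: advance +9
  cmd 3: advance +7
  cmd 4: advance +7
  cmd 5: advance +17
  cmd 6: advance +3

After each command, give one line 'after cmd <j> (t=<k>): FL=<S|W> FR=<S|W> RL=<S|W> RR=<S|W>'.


start t=13: FL=W FR=W RL=W RR=W
cmd 1: advance +15 → t=28, phase=(4,14,8,0) → FL=S FR=W RL=W RR=S
cmd 2: advance +9 → t=37, phase=(13,3,17,9) → FL=W FR=S RL=W RR=W
cmd 3: advance +7 → t=44, phase=(0,10,4,16) → FL=S FR=W RL=S RR=W
cmd 4: advance +7 → t=51, phase=(7,17,11,3) → FL=W FR=W RL=W RR=S
cmd 5: advance +17 → t=68, phase=(4,14,8,0) → FL=S FR=W RL=W RR=S
cmd 6: advance +3 → t=71, phase=(7,17,11,3) → FL=W FR=W RL=W RR=S

after cmd 1 (t=28): FL=S FR=W RL=W RR=S
after cmd 2 (t=37): FL=W FR=S RL=W RR=W
after cmd 3 (t=44): FL=S FR=W RL=S RR=W
after cmd 4 (t=51): FL=W FR=W RL=W RR=S
after cmd 5 (t=68): FL=S FR=W RL=W RR=S
after cmd 6 (t=71): FL=W FR=W RL=W RR=S


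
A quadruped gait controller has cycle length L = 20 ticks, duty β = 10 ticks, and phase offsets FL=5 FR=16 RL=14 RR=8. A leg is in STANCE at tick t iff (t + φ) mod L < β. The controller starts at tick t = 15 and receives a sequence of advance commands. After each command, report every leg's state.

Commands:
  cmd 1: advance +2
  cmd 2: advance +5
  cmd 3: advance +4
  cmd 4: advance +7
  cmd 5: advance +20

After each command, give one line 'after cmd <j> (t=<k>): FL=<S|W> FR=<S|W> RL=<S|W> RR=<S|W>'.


after cmd 1 (t=17): FL=S FR=W RL=W RR=S
after cmd 2 (t=22): FL=S FR=W RL=W RR=W
after cmd 3 (t=26): FL=W FR=S RL=S RR=W
after cmd 4 (t=33): FL=W FR=S RL=S RR=S
after cmd 5 (t=53): FL=W FR=S RL=S RR=S

start t=15: FL=S FR=W RL=S RR=S
cmd 1: advance +2 → t=17, phase=(2,13,11,5) → FL=S FR=W RL=W RR=S
cmd 2: advance +5 → t=22, phase=(7,18,16,10) → FL=S FR=W RL=W RR=W
cmd 3: advance +4 → t=26, phase=(11,2,0,14) → FL=W FR=S RL=S RR=W
cmd 4: advance +7 → t=33, phase=(18,9,7,1) → FL=W FR=S RL=S RR=S
cmd 5: advance +20 → t=53, phase=(18,9,7,1) → FL=W FR=S RL=S RR=S


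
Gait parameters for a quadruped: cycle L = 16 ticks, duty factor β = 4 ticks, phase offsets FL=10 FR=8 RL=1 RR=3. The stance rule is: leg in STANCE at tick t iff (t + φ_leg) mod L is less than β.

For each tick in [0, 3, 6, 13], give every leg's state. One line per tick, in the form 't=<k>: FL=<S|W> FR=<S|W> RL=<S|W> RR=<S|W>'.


t=0: FL=W FR=W RL=S RR=S
t=3: FL=W FR=W RL=W RR=W
t=6: FL=S FR=W RL=W RR=W
t=13: FL=W FR=W RL=W RR=S

t=0: phase=(10,8,1,3) vs β=4 → FL=W FR=W RL=S RR=S
t=3: phase=(13,11,4,6) vs β=4 → FL=W FR=W RL=W RR=W
t=6: phase=(0,14,7,9) vs β=4 → FL=S FR=W RL=W RR=W
t=13: phase=(7,5,14,0) vs β=4 → FL=W FR=W RL=W RR=S


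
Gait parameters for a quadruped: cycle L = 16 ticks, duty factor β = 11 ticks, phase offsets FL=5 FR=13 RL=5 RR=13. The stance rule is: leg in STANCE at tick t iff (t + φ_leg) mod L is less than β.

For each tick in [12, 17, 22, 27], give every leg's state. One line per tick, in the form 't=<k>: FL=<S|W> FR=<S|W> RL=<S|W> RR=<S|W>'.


t=12: FL=S FR=S RL=S RR=S
t=17: FL=S FR=W RL=S RR=W
t=22: FL=W FR=S RL=W RR=S
t=27: FL=S FR=S RL=S RR=S

t=12: phase=(1,9,1,9) vs β=11 → FL=S FR=S RL=S RR=S
t=17: phase=(6,14,6,14) vs β=11 → FL=S FR=W RL=S RR=W
t=22: phase=(11,3,11,3) vs β=11 → FL=W FR=S RL=W RR=S
t=27: phase=(0,8,0,8) vs β=11 → FL=S FR=S RL=S RR=S


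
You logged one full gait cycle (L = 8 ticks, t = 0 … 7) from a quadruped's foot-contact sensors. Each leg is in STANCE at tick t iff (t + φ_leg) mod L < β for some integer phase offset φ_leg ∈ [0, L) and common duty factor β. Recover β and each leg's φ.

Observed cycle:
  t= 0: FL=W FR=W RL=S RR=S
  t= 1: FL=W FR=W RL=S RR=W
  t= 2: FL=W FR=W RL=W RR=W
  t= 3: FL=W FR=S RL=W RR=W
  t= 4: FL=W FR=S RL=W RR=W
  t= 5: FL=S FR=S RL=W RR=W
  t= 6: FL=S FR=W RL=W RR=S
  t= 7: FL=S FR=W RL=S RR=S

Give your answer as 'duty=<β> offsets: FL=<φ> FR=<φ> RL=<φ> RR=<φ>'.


duty β = stance ticks per leg = 3
FL: stance ticks = 3; W→S at t=5 → φ=3
FR: stance ticks = 3; W→S at t=3 → φ=5
RL: stance ticks = 3; W→S at t=7 → φ=1
RR: stance ticks = 3; W→S at t=6 → φ=2

duty=3 offsets: FL=3 FR=5 RL=1 RR=2


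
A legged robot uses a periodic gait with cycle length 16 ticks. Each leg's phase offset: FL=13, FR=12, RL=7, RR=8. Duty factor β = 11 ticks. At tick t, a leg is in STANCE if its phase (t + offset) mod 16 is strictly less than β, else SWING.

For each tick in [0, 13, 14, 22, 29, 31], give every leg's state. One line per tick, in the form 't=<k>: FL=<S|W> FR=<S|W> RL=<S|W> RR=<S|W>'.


t=0: FL=W FR=W RL=S RR=S
t=13: FL=S FR=S RL=S RR=S
t=14: FL=W FR=S RL=S RR=S
t=22: FL=S FR=S RL=W RR=W
t=29: FL=S FR=S RL=S RR=S
t=31: FL=W FR=W RL=S RR=S

t=0: phase=(13,12,7,8) vs β=11 → FL=W FR=W RL=S RR=S
t=13: phase=(10,9,4,5) vs β=11 → FL=S FR=S RL=S RR=S
t=14: phase=(11,10,5,6) vs β=11 → FL=W FR=S RL=S RR=S
t=22: phase=(3,2,13,14) vs β=11 → FL=S FR=S RL=W RR=W
t=29: phase=(10,9,4,5) vs β=11 → FL=S FR=S RL=S RR=S
t=31: phase=(12,11,6,7) vs β=11 → FL=W FR=W RL=S RR=S


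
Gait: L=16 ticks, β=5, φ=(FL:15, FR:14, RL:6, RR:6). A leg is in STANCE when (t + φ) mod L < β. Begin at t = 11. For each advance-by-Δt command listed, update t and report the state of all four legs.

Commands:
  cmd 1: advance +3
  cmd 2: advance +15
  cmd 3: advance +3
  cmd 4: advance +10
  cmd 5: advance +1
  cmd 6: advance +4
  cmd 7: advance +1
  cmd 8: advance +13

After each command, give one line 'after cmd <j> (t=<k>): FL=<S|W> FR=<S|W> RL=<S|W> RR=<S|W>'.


after cmd 1 (t=14): FL=W FR=W RL=S RR=S
after cmd 2 (t=29): FL=W FR=W RL=S RR=S
after cmd 3 (t=32): FL=W FR=W RL=W RR=W
after cmd 4 (t=42): FL=W FR=W RL=S RR=S
after cmd 5 (t=43): FL=W FR=W RL=S RR=S
after cmd 6 (t=47): FL=W FR=W RL=W RR=W
after cmd 7 (t=48): FL=W FR=W RL=W RR=W
after cmd 8 (t=61): FL=W FR=W RL=S RR=S

start t=11: FL=W FR=W RL=S RR=S
cmd 1: advance +3 → t=14, phase=(13,12,4,4) → FL=W FR=W RL=S RR=S
cmd 2: advance +15 → t=29, phase=(12,11,3,3) → FL=W FR=W RL=S RR=S
cmd 3: advance +3 → t=32, phase=(15,14,6,6) → FL=W FR=W RL=W RR=W
cmd 4: advance +10 → t=42, phase=(9,8,0,0) → FL=W FR=W RL=S RR=S
cmd 5: advance +1 → t=43, phase=(10,9,1,1) → FL=W FR=W RL=S RR=S
cmd 6: advance +4 → t=47, phase=(14,13,5,5) → FL=W FR=W RL=W RR=W
cmd 7: advance +1 → t=48, phase=(15,14,6,6) → FL=W FR=W RL=W RR=W
cmd 8: advance +13 → t=61, phase=(12,11,3,3) → FL=W FR=W RL=S RR=S


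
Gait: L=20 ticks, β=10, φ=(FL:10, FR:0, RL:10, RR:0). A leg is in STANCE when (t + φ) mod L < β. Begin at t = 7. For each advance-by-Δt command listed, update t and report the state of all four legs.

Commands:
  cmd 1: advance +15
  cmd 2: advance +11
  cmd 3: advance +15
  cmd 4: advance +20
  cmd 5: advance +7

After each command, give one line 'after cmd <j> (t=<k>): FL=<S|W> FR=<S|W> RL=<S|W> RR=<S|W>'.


start t=7: FL=W FR=S RL=W RR=S
cmd 1: advance +15 → t=22, phase=(12,2,12,2) → FL=W FR=S RL=W RR=S
cmd 2: advance +11 → t=33, phase=(3,13,3,13) → FL=S FR=W RL=S RR=W
cmd 3: advance +15 → t=48, phase=(18,8,18,8) → FL=W FR=S RL=W RR=S
cmd 4: advance +20 → t=68, phase=(18,8,18,8) → FL=W FR=S RL=W RR=S
cmd 5: advance +7 → t=75, phase=(5,15,5,15) → FL=S FR=W RL=S RR=W

after cmd 1 (t=22): FL=W FR=S RL=W RR=S
after cmd 2 (t=33): FL=S FR=W RL=S RR=W
after cmd 3 (t=48): FL=W FR=S RL=W RR=S
after cmd 4 (t=68): FL=W FR=S RL=W RR=S
after cmd 5 (t=75): FL=S FR=W RL=S RR=W


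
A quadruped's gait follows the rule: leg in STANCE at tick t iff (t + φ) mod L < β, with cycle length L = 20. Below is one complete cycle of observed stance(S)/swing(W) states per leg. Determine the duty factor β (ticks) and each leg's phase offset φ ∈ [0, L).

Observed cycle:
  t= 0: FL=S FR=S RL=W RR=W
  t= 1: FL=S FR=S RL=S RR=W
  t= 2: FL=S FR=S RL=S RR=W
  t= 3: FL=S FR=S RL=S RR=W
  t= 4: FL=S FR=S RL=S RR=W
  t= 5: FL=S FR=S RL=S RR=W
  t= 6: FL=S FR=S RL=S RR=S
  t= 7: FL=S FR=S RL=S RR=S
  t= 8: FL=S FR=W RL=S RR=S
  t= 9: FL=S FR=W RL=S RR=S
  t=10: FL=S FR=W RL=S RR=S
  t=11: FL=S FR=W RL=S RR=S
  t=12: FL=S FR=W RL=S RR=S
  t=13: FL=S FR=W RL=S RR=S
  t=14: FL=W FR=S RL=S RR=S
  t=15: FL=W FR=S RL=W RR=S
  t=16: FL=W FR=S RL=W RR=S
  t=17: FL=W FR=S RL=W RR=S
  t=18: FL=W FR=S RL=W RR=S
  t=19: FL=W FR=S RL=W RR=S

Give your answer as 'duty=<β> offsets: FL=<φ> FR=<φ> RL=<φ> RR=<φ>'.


duty=14 offsets: FL=0 FR=6 RL=19 RR=14

duty β = stance ticks per leg = 14
FL: stance ticks = 14; W→S at t=0 → φ=0
FR: stance ticks = 14; W→S at t=14 → φ=6
RL: stance ticks = 14; W→S at t=1 → φ=19
RR: stance ticks = 14; W→S at t=6 → φ=14


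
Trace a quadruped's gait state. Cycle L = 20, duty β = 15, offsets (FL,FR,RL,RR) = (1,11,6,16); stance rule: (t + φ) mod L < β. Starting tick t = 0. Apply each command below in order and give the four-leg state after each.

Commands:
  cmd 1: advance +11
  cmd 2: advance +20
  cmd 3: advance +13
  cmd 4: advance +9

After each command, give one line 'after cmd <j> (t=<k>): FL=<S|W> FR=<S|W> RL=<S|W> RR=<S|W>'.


after cmd 1 (t=11): FL=S FR=S RL=W RR=S
after cmd 2 (t=31): FL=S FR=S RL=W RR=S
after cmd 3 (t=44): FL=S FR=W RL=S RR=S
after cmd 4 (t=53): FL=S FR=S RL=W RR=S

start t=0: FL=S FR=S RL=S RR=W
cmd 1: advance +11 → t=11, phase=(12,2,17,7) → FL=S FR=S RL=W RR=S
cmd 2: advance +20 → t=31, phase=(12,2,17,7) → FL=S FR=S RL=W RR=S
cmd 3: advance +13 → t=44, phase=(5,15,10,0) → FL=S FR=W RL=S RR=S
cmd 4: advance +9 → t=53, phase=(14,4,19,9) → FL=S FR=S RL=W RR=S


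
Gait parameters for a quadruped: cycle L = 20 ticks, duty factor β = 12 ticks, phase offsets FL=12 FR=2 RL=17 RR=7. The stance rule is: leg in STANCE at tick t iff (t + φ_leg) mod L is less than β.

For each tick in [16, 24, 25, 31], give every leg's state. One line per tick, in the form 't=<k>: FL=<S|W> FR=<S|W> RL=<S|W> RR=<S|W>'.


t=16: phase=(8,18,13,3) vs β=12 → FL=S FR=W RL=W RR=S
t=24: phase=(16,6,1,11) vs β=12 → FL=W FR=S RL=S RR=S
t=25: phase=(17,7,2,12) vs β=12 → FL=W FR=S RL=S RR=W
t=31: phase=(3,13,8,18) vs β=12 → FL=S FR=W RL=S RR=W

t=16: FL=S FR=W RL=W RR=S
t=24: FL=W FR=S RL=S RR=S
t=25: FL=W FR=S RL=S RR=W
t=31: FL=S FR=W RL=S RR=W


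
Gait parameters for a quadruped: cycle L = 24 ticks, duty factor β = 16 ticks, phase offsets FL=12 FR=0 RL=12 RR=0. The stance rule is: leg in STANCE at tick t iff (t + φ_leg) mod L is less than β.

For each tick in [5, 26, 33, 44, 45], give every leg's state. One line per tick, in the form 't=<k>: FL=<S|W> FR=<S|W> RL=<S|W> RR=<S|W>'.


t=5: phase=(17,5,17,5) vs β=16 → FL=W FR=S RL=W RR=S
t=26: phase=(14,2,14,2) vs β=16 → FL=S FR=S RL=S RR=S
t=33: phase=(21,9,21,9) vs β=16 → FL=W FR=S RL=W RR=S
t=44: phase=(8,20,8,20) vs β=16 → FL=S FR=W RL=S RR=W
t=45: phase=(9,21,9,21) vs β=16 → FL=S FR=W RL=S RR=W

t=5: FL=W FR=S RL=W RR=S
t=26: FL=S FR=S RL=S RR=S
t=33: FL=W FR=S RL=W RR=S
t=44: FL=S FR=W RL=S RR=W
t=45: FL=S FR=W RL=S RR=W


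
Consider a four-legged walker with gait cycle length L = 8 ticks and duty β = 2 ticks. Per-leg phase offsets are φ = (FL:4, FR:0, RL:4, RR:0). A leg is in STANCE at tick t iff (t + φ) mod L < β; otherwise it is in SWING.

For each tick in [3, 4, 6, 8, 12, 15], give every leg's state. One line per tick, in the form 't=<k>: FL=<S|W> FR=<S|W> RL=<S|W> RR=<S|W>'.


t=3: phase=(7,3,7,3) vs β=2 → FL=W FR=W RL=W RR=W
t=4: phase=(0,4,0,4) vs β=2 → FL=S FR=W RL=S RR=W
t=6: phase=(2,6,2,6) vs β=2 → FL=W FR=W RL=W RR=W
t=8: phase=(4,0,4,0) vs β=2 → FL=W FR=S RL=W RR=S
t=12: phase=(0,4,0,4) vs β=2 → FL=S FR=W RL=S RR=W
t=15: phase=(3,7,3,7) vs β=2 → FL=W FR=W RL=W RR=W

t=3: FL=W FR=W RL=W RR=W
t=4: FL=S FR=W RL=S RR=W
t=6: FL=W FR=W RL=W RR=W
t=8: FL=W FR=S RL=W RR=S
t=12: FL=S FR=W RL=S RR=W
t=15: FL=W FR=W RL=W RR=W


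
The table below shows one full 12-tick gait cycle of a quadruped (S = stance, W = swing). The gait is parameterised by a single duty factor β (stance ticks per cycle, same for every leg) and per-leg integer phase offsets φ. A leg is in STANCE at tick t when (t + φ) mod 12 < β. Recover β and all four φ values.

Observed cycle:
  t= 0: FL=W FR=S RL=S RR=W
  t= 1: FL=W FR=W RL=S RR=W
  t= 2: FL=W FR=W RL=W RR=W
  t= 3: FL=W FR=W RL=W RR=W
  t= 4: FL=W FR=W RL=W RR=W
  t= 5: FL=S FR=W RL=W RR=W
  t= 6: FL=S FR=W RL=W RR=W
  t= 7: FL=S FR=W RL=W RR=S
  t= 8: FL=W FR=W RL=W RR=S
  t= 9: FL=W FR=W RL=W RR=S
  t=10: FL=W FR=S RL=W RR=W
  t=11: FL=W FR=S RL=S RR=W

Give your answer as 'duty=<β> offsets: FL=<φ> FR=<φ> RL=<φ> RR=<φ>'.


duty=3 offsets: FL=7 FR=2 RL=1 RR=5

duty β = stance ticks per leg = 3
FL: stance ticks = 3; W→S at t=5 → φ=7
FR: stance ticks = 3; W→S at t=10 → φ=2
RL: stance ticks = 3; W→S at t=11 → φ=1
RR: stance ticks = 3; W→S at t=7 → φ=5


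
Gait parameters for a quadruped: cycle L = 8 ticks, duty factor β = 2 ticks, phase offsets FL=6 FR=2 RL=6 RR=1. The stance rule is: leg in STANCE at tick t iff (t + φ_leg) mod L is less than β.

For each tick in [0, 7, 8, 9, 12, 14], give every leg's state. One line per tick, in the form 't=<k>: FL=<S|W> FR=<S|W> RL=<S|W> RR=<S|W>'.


t=0: FL=W FR=W RL=W RR=S
t=7: FL=W FR=S RL=W RR=S
t=8: FL=W FR=W RL=W RR=S
t=9: FL=W FR=W RL=W RR=W
t=12: FL=W FR=W RL=W RR=W
t=14: FL=W FR=S RL=W RR=W

t=0: phase=(6,2,6,1) vs β=2 → FL=W FR=W RL=W RR=S
t=7: phase=(5,1,5,0) vs β=2 → FL=W FR=S RL=W RR=S
t=8: phase=(6,2,6,1) vs β=2 → FL=W FR=W RL=W RR=S
t=9: phase=(7,3,7,2) vs β=2 → FL=W FR=W RL=W RR=W
t=12: phase=(2,6,2,5) vs β=2 → FL=W FR=W RL=W RR=W
t=14: phase=(4,0,4,7) vs β=2 → FL=W FR=S RL=W RR=W
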